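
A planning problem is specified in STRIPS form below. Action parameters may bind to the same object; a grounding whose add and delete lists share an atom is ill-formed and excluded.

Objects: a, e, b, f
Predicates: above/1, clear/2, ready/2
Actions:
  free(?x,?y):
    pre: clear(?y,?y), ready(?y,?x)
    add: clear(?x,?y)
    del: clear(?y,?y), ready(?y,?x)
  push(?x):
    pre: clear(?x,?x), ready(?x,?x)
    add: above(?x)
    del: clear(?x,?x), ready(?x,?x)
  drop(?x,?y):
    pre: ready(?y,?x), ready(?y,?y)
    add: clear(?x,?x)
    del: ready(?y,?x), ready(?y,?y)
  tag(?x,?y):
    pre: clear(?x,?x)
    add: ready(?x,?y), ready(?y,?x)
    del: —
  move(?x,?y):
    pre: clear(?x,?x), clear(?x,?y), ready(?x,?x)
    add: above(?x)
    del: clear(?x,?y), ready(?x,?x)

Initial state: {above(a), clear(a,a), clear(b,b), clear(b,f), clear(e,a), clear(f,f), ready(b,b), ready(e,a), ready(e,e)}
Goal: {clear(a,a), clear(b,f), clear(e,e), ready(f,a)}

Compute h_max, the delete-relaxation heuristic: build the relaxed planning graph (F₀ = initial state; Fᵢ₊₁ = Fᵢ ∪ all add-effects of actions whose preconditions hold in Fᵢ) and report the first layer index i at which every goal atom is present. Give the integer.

1

F0 = init (9 atoms)
F1 = F0 ∪ {above(b), clear(e,e), ready(a,a), ready(a,b), ready(a,e), ready(a,f), ready(b,a), ready(b,e), ready(b,f), ready(e,b), ready(e,f), ready(f,a), ready(f,b), ready(f,e), ready(f,f)}  (24 atoms)
goal ⊆ F1  ⇒  h_max = 1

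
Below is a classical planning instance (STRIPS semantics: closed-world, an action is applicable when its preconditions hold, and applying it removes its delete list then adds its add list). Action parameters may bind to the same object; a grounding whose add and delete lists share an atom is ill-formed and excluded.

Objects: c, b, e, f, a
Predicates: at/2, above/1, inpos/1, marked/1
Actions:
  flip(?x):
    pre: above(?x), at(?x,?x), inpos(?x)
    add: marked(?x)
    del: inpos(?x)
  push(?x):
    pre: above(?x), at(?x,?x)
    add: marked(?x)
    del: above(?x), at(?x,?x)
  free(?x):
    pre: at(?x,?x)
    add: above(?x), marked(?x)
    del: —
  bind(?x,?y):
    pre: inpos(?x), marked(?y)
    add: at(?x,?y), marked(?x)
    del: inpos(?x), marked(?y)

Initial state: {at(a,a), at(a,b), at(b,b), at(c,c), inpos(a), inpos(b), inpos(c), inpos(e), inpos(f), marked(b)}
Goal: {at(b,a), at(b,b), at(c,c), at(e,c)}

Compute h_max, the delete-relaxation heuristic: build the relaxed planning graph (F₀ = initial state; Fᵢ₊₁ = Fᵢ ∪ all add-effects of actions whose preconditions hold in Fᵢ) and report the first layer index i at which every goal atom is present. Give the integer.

F0 = init (10 atoms)
F1 = F0 ∪ {above(a), above(b), above(c), at(c,b), at(e,b), at(f,b), marked(a), marked(c), marked(e), marked(f)}  (20 atoms)
F2 = F1 ∪ {at(a,c), at(a,e), at(a,f), at(b,a), at(b,c), at(b,e), at(b,f), at(c,a), at(c,e), at(c,f), at(e,a), at(e,c), at(e,f), at(f,a), at(f,c), at(f,e)}  (36 atoms)
goal ⊆ F2  ⇒  h_max = 2

2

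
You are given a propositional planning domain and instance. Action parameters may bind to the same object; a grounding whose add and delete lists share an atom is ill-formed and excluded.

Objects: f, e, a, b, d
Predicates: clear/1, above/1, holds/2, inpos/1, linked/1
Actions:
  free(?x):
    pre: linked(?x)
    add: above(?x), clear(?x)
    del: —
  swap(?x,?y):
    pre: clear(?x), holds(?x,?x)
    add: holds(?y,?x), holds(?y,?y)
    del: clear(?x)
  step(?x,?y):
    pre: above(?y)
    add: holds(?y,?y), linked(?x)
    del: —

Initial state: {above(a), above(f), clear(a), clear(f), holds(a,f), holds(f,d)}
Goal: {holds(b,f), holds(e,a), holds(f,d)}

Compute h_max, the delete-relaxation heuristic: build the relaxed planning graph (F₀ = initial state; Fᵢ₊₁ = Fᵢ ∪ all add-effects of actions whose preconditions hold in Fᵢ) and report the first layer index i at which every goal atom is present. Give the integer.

F0 = init (6 atoms)
F1 = F0 ∪ {holds(a,a), holds(f,f), linked(a), linked(b), linked(d), linked(e), linked(f)}  (13 atoms)
F2 = F1 ∪ {above(b), above(d), above(e), clear(b), clear(d), clear(e), holds(b,a), holds(b,b), holds(b,f), holds(d,a), holds(d,d), holds(d,f), holds(e,a), holds(e,e), holds(e,f), holds(f,a)}  (29 atoms)
goal ⊆ F2  ⇒  h_max = 2

2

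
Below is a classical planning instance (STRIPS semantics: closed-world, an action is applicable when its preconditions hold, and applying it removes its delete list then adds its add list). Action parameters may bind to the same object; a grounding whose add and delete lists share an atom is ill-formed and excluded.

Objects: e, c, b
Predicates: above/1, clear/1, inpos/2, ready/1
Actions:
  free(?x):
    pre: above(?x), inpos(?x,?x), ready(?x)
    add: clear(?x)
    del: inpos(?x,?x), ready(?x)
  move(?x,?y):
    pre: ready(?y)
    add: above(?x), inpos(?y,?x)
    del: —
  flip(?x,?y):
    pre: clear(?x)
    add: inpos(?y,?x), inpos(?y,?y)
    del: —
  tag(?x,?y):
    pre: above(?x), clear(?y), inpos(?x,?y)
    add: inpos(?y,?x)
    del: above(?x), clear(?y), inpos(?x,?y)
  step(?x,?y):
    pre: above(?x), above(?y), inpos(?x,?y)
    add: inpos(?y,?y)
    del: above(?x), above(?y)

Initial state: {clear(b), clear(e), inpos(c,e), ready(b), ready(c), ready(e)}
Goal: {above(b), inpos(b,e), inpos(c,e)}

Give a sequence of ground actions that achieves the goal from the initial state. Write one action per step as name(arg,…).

move(e,b); move(b,e)

1. move(e,b)  →  {above(e), clear(b), clear(e), inpos(b,e), inpos(c,e), ready(b), ready(c), ready(e)}
2. move(b,e)  →  {above(b), above(e), clear(b), clear(e), inpos(b,e), inpos(c,e), inpos(e,b), ready(b), ready(c), ready(e)}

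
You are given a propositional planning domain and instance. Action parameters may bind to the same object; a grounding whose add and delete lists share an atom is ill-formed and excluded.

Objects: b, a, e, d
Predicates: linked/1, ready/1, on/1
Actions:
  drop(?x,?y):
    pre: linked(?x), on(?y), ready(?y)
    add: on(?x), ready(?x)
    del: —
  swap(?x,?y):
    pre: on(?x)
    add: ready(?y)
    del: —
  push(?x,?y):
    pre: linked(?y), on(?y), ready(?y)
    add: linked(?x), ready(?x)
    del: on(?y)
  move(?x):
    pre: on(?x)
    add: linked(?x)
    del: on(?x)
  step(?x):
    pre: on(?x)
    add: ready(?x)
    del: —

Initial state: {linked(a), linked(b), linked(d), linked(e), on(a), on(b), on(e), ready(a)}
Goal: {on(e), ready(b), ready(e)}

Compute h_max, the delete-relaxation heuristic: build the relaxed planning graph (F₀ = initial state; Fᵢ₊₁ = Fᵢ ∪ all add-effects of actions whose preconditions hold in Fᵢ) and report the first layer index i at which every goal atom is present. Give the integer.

1

F0 = init (8 atoms)
F1 = F0 ∪ {on(d), ready(b), ready(d), ready(e)}  (12 atoms)
goal ⊆ F1  ⇒  h_max = 1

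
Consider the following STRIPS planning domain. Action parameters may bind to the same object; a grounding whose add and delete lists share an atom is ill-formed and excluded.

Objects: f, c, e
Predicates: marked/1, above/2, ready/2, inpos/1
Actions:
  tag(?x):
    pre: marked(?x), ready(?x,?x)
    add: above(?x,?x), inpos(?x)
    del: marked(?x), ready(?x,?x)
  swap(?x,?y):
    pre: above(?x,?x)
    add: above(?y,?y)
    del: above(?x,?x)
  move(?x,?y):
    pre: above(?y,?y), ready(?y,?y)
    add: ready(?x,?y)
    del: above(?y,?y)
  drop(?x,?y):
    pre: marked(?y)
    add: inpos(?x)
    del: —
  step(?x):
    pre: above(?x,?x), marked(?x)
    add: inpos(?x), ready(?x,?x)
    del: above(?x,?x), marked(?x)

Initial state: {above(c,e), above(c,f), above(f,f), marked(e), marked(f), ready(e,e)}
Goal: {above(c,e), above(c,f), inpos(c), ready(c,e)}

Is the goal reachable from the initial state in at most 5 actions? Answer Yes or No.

Yes

1. swap(f,e)  →  {above(c,e), above(c,f), above(e,e), marked(e), marked(f), ready(e,e)}
2. move(c,e)  →  {above(c,e), above(c,f), marked(e), marked(f), ready(c,e), ready(e,e)}
3. drop(c,f)  →  {above(c,e), above(c,f), inpos(c), marked(e), marked(f), ready(c,e), ready(e,e)}
optimal plan length = 3; 3 ≤ 5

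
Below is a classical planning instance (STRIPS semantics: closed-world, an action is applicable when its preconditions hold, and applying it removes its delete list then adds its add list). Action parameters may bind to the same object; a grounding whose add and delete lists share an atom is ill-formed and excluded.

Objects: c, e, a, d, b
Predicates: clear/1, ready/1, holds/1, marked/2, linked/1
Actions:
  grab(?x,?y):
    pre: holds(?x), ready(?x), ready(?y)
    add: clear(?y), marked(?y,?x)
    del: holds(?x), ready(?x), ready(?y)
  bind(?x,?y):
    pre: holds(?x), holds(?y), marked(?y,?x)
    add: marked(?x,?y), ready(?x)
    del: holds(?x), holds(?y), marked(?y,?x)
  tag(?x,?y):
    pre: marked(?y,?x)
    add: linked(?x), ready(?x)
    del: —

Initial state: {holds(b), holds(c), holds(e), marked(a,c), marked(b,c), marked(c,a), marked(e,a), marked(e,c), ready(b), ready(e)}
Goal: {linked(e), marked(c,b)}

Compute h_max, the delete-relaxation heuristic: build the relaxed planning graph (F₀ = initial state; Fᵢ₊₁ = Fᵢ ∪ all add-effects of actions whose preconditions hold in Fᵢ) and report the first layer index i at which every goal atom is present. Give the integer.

F0 = init (10 atoms)
F1 = F0 ∪ {clear(b), clear(e), linked(a), linked(c), marked(b,b), marked(b,e), marked(c,b), marked(c,e), marked(e,b), marked(e,e), ready(a), ready(c)}  (22 atoms)
F2 = F1 ∪ {clear(a), clear(c), linked(b), linked(e), marked(a,b), marked(a,e), marked(c,c)}  (29 atoms)
goal ⊆ F2  ⇒  h_max = 2

2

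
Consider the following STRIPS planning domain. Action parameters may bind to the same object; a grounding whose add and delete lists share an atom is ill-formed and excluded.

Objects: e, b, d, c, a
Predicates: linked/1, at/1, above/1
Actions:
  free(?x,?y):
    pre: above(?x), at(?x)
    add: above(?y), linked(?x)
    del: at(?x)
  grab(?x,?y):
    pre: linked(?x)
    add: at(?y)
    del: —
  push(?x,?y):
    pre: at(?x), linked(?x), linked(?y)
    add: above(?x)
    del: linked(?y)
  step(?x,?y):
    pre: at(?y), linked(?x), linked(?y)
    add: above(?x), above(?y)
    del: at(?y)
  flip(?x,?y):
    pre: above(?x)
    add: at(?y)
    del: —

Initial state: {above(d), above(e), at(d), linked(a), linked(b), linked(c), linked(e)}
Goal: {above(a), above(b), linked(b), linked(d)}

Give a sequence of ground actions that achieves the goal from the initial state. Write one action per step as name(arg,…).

free(d,e); grab(e,b); step(a,b)

1. free(d,e)  →  {above(d), above(e), linked(a), linked(b), linked(c), linked(d), linked(e)}
2. grab(e,b)  →  {above(d), above(e), at(b), linked(a), linked(b), linked(c), linked(d), linked(e)}
3. step(a,b)  →  {above(a), above(b), above(d), above(e), linked(a), linked(b), linked(c), linked(d), linked(e)}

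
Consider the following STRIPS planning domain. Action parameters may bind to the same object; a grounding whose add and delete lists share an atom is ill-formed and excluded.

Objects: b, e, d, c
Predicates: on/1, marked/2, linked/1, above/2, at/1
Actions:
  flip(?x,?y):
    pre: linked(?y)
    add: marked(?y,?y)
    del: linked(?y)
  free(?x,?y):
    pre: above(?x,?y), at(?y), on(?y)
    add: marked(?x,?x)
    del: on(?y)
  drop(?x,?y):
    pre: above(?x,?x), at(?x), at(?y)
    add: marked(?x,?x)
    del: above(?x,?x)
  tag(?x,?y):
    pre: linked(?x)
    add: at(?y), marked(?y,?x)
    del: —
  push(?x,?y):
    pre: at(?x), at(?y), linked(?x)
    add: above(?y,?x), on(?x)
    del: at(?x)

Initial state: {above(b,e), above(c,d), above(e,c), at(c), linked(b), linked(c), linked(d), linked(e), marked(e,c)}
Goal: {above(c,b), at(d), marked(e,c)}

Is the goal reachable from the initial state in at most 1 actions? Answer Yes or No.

No

1. tag(b,b)  →  {above(b,e), above(c,d), above(e,c), at(b), at(c), linked(b), linked(c), linked(d), linked(e), marked(b,b), marked(e,c)}
2. tag(b,d)  →  {above(b,e), above(c,d), above(e,c), at(b), at(c), at(d), linked(b), linked(c), linked(d), linked(e), marked(b,b), marked(d,b), marked(e,c)}
3. push(b,c)  →  {above(b,e), above(c,b), above(c,d), above(e,c), at(c), at(d), linked(b), linked(c), linked(d), linked(e), marked(b,b), marked(d,b), marked(e,c), on(b)}
optimal plan length = 3; 3 > 1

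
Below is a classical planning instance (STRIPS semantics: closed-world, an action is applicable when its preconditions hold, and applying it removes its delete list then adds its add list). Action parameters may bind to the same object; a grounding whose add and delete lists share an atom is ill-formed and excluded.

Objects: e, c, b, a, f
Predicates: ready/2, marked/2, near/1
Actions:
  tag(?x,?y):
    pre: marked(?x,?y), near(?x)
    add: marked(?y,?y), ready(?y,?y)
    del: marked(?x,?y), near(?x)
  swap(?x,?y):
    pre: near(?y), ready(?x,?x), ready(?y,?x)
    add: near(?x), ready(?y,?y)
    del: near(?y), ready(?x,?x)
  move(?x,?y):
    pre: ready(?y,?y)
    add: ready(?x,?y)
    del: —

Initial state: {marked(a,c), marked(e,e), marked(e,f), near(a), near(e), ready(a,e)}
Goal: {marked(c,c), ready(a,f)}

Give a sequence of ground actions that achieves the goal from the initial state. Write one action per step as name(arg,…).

1. tag(e,f)  →  {marked(a,c), marked(e,e), marked(f,f), near(a), ready(a,e), ready(f,f)}
2. tag(a,c)  →  {marked(c,c), marked(e,e), marked(f,f), ready(a,e), ready(c,c), ready(f,f)}
3. move(a,f)  →  {marked(c,c), marked(e,e), marked(f,f), ready(a,e), ready(a,f), ready(c,c), ready(f,f)}

tag(e,f); tag(a,c); move(a,f)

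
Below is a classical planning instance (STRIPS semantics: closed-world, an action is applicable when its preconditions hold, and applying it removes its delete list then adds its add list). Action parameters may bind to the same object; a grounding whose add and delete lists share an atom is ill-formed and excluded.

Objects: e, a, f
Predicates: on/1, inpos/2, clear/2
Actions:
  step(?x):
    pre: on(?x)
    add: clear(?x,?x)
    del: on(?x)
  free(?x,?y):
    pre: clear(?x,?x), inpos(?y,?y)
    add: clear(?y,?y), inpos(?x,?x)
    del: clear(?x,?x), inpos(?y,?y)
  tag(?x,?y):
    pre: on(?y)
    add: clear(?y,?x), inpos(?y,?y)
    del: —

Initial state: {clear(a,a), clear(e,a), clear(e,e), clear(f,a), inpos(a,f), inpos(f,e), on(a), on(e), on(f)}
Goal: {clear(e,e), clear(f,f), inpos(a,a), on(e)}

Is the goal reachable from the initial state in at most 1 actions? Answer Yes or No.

1. step(f)  →  {clear(a,a), clear(e,a), clear(e,e), clear(f,a), clear(f,f), inpos(a,f), inpos(f,e), on(a), on(e)}
2. tag(e,a)  →  {clear(a,a), clear(a,e), clear(e,a), clear(e,e), clear(f,a), clear(f,f), inpos(a,a), inpos(a,f), inpos(f,e), on(a), on(e)}
optimal plan length = 2; 2 > 1

No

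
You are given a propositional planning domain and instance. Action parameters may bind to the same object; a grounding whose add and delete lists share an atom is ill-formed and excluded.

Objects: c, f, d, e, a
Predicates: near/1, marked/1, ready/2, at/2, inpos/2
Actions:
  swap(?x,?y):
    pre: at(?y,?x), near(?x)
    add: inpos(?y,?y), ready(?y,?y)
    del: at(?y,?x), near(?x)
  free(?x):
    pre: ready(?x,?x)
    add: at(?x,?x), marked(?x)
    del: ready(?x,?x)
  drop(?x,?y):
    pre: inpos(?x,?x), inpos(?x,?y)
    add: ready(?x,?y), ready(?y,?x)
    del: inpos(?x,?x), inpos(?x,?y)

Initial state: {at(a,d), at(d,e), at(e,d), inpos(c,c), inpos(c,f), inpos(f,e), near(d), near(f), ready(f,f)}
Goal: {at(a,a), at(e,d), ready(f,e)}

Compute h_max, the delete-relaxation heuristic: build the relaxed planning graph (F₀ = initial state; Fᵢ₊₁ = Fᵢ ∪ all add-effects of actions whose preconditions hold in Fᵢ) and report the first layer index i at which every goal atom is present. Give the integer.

3

F0 = init (9 atoms)
F1 = F0 ∪ {at(f,f), inpos(a,a), inpos(e,e), marked(f), ready(a,a), ready(c,c), ready(c,f), ready(e,e), ready(f,c)}  (18 atoms)
F2 = F1 ∪ {at(a,a), at(c,c), at(e,e), inpos(f,f), marked(a), marked(c), marked(e)}  (25 atoms)
F3 = F2 ∪ {ready(e,f), ready(f,e)}  (27 atoms)
goal ⊆ F3  ⇒  h_max = 3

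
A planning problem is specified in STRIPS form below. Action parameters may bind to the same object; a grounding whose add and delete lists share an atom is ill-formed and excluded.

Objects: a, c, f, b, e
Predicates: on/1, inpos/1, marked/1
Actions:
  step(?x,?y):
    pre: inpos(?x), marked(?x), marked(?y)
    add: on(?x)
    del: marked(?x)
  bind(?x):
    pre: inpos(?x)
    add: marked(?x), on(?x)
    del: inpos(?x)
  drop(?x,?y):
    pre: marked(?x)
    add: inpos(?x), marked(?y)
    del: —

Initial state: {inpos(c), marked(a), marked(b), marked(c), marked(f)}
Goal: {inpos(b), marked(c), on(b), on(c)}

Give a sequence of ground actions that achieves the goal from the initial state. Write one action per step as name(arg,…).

1. step(c,a)  →  {inpos(c), marked(a), marked(b), marked(f), on(c)}
2. drop(b,c)  →  {inpos(b), inpos(c), marked(a), marked(b), marked(c), marked(f), on(c)}
3. step(b,a)  →  {inpos(b), inpos(c), marked(a), marked(c), marked(f), on(b), on(c)}

step(c,a); drop(b,c); step(b,a)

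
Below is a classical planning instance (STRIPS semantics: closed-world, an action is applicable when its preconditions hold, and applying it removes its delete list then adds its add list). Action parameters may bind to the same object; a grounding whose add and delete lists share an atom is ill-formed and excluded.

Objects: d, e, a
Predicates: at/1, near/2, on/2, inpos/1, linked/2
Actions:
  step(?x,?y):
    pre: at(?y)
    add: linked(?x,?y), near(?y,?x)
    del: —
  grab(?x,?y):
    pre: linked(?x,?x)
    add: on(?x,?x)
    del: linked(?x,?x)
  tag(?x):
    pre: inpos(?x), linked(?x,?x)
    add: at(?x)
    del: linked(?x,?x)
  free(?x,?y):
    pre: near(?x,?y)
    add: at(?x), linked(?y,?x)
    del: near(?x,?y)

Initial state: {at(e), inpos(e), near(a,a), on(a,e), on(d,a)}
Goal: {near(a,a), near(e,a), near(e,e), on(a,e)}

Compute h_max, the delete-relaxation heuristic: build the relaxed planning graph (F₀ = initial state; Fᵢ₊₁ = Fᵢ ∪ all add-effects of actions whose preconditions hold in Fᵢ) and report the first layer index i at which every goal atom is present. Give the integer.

F0 = init (5 atoms)
F1 = F0 ∪ {at(a), linked(a,a), linked(a,e), linked(d,e), linked(e,e), near(e,a), near(e,d), near(e,e)}  (13 atoms)
goal ⊆ F1  ⇒  h_max = 1

1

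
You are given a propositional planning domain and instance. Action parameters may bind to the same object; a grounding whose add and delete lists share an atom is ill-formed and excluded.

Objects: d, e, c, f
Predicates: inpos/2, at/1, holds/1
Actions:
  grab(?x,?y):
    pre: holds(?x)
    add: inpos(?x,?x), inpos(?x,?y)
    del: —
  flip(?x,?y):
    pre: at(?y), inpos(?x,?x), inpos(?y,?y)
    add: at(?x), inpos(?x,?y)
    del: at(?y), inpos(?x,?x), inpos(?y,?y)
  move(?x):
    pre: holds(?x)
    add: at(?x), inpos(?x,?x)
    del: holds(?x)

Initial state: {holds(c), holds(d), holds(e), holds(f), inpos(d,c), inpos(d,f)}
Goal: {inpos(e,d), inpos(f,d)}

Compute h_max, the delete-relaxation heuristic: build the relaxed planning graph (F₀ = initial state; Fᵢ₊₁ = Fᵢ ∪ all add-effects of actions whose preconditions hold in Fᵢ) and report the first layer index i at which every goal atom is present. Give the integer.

1

F0 = init (6 atoms)
F1 = F0 ∪ {at(c), at(d), at(e), at(f), inpos(c,c), inpos(c,d), inpos(c,e), inpos(c,f), inpos(d,d), inpos(d,e), inpos(e,c), inpos(e,d), inpos(e,e), inpos(e,f), inpos(f,c), inpos(f,d), inpos(f,e), inpos(f,f)}  (24 atoms)
goal ⊆ F1  ⇒  h_max = 1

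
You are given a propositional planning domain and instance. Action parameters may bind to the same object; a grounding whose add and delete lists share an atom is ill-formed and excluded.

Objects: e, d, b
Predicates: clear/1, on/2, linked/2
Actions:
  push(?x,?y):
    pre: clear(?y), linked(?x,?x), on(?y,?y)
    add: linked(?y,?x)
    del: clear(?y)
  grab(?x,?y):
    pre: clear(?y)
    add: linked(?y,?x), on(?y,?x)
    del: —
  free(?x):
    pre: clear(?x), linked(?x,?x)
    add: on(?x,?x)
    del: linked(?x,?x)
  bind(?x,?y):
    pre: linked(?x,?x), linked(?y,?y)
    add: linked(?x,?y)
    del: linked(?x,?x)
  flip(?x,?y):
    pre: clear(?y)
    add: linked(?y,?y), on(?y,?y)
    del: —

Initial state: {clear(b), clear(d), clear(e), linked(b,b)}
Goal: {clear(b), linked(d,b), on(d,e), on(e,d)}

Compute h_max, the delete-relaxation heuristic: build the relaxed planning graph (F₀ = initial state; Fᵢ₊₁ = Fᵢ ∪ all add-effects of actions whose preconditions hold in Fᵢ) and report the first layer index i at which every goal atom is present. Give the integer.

F0 = init (4 atoms)
F1 = F0 ∪ {linked(b,d), linked(b,e), linked(d,b), linked(d,d), linked(d,e), linked(e,b), linked(e,d), linked(e,e), on(b,b), on(b,d), on(b,e), on(d,b), on(d,d), on(d,e), on(e,b), on(e,d), on(e,e)}  (21 atoms)
goal ⊆ F1  ⇒  h_max = 1

1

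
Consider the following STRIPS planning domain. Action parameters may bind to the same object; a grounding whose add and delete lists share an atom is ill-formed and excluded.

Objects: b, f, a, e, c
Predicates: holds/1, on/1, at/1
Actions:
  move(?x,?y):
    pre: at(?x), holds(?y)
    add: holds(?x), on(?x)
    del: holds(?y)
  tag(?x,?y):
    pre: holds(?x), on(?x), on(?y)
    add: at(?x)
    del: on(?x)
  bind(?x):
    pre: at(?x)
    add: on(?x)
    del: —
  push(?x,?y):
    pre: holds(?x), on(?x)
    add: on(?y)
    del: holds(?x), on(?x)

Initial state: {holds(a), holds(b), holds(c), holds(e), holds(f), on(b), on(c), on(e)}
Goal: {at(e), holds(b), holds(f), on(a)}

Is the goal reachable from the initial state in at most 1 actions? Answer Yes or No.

1. tag(e,b)  →  {at(e), holds(a), holds(b), holds(c), holds(e), holds(f), on(b), on(c)}
2. push(c,a)  →  {at(e), holds(a), holds(b), holds(e), holds(f), on(a), on(b)}
optimal plan length = 2; 2 > 1

No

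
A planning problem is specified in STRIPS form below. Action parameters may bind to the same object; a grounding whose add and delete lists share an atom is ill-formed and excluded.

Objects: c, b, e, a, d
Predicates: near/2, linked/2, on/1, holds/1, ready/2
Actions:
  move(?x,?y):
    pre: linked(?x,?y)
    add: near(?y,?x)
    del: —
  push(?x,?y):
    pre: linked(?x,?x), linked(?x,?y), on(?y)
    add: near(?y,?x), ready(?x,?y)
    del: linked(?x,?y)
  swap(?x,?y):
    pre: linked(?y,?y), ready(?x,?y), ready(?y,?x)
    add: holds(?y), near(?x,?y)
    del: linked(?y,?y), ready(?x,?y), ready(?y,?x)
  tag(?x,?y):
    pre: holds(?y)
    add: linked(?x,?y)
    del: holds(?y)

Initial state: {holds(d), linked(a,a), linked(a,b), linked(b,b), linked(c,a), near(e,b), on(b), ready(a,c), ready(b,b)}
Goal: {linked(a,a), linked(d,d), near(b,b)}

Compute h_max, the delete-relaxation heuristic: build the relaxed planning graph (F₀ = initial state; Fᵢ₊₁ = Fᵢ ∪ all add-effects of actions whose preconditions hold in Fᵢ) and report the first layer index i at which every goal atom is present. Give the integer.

1

F0 = init (9 atoms)
F1 = F0 ∪ {holds(b), linked(a,d), linked(b,d), linked(c,d), linked(d,d), linked(e,d), near(a,a), near(a,c), near(b,a), near(b,b), ready(a,b)}  (20 atoms)
goal ⊆ F1  ⇒  h_max = 1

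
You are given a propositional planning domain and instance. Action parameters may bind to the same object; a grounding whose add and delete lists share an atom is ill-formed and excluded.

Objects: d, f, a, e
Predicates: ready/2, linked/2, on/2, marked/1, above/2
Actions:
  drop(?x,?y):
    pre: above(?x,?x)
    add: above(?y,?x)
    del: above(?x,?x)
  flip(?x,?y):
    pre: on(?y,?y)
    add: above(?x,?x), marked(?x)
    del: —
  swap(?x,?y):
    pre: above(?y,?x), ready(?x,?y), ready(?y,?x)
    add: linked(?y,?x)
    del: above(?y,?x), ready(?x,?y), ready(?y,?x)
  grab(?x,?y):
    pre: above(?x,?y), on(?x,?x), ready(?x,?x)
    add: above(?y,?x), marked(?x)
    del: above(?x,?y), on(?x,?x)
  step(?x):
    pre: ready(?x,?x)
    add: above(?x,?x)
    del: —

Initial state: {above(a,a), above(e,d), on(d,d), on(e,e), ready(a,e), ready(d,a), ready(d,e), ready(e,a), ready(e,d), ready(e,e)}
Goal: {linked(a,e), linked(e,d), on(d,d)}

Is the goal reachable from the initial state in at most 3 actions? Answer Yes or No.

No

1. drop(a,e)  →  {above(e,a), above(e,d), on(d,d), on(e,e), ready(a,e), ready(d,a), ready(d,e), ready(e,a), ready(e,d), ready(e,e)}
2. swap(d,e)  →  {above(e,a), linked(e,d), on(d,d), on(e,e), ready(a,e), ready(d,a), ready(e,a), ready(e,e)}
3. grab(e,a)  →  {above(a,e), linked(e,d), marked(e), on(d,d), ready(a,e), ready(d,a), ready(e,a), ready(e,e)}
4. swap(e,a)  →  {linked(a,e), linked(e,d), marked(e), on(d,d), ready(d,a), ready(e,e)}
optimal plan length = 4; 4 > 3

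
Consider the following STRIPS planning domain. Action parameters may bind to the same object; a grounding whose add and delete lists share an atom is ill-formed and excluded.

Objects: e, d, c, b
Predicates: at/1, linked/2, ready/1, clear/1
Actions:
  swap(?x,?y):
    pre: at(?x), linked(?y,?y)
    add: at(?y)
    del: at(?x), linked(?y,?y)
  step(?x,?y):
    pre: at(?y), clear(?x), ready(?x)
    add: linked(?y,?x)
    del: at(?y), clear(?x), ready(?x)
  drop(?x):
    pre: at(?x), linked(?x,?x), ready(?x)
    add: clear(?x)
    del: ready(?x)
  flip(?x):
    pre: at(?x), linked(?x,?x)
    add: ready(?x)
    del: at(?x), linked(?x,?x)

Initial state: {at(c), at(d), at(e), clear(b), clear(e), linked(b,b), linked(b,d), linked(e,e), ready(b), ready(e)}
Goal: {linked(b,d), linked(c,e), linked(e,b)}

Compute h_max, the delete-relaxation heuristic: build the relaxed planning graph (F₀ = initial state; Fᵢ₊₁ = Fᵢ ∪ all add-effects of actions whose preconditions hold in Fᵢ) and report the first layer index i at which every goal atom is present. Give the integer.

1

F0 = init (10 atoms)
F1 = F0 ∪ {at(b), linked(c,b), linked(c,e), linked(d,b), linked(d,e), linked(e,b)}  (16 atoms)
goal ⊆ F1  ⇒  h_max = 1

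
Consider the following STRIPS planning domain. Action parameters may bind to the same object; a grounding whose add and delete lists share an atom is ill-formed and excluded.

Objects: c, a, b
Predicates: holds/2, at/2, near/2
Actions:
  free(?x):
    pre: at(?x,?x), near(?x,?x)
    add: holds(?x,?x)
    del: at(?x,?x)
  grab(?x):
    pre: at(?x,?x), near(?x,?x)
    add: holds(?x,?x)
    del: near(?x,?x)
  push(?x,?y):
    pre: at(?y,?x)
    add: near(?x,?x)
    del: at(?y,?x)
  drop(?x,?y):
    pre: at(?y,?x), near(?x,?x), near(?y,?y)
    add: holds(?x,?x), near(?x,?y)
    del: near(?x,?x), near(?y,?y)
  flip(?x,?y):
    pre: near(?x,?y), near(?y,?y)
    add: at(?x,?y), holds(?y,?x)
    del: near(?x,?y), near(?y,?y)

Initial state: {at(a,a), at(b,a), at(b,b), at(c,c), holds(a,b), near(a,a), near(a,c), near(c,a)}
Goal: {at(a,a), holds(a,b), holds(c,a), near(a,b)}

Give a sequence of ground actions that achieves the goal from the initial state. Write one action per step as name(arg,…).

push(c,c); push(b,b); drop(a,b); flip(a,c)

1. push(c,c)  →  {at(a,a), at(b,a), at(b,b), holds(a,b), near(a,a), near(a,c), near(c,a), near(c,c)}
2. push(b,b)  →  {at(a,a), at(b,a), holds(a,b), near(a,a), near(a,c), near(b,b), near(c,a), near(c,c)}
3. drop(a,b)  →  {at(a,a), at(b,a), holds(a,a), holds(a,b), near(a,b), near(a,c), near(c,a), near(c,c)}
4. flip(a,c)  →  {at(a,a), at(a,c), at(b,a), holds(a,a), holds(a,b), holds(c,a), near(a,b), near(c,a)}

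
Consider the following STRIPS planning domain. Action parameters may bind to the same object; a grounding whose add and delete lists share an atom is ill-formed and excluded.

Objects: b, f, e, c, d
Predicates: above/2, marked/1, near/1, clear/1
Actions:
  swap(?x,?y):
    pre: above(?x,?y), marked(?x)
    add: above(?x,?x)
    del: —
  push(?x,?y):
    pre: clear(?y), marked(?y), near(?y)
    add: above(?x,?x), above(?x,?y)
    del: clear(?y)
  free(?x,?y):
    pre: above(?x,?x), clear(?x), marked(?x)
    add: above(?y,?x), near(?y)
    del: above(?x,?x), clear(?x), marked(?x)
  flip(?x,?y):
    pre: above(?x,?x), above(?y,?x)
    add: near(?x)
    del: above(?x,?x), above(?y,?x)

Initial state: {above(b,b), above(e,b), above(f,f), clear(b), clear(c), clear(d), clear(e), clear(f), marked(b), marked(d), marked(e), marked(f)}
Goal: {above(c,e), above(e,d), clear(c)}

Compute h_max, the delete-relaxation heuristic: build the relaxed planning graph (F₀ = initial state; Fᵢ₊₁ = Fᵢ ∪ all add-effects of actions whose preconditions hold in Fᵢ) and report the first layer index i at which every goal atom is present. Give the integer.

F0 = init (12 atoms)
F1 = F0 ∪ {above(b,f), above(c,b), above(c,f), above(d,b), above(d,f), above(e,e), above(e,f), above(f,b), near(b), near(c), near(d), near(e), near(f)}  (25 atoms)
F2 = F1 ∪ {above(b,d), above(b,e), above(c,c), above(c,d), above(c,e), above(d,d), above(d,e), above(e,d), above(f,d), above(f,e)}  (35 atoms)
goal ⊆ F2  ⇒  h_max = 2

2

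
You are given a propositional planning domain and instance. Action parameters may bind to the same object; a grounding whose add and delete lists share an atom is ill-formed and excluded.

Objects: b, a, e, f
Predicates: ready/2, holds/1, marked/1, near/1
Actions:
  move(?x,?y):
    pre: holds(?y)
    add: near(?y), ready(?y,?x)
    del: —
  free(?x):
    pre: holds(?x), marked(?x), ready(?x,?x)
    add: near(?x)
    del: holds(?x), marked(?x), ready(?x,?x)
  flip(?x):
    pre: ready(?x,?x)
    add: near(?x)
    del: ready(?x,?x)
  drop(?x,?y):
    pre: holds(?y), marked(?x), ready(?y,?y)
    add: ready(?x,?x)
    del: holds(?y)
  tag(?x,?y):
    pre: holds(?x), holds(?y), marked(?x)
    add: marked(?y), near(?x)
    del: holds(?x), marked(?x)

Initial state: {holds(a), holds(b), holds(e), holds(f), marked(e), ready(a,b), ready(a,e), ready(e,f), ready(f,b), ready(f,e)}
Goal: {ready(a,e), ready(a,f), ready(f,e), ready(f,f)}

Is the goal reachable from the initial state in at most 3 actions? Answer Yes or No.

Yes

1. move(f,a)  →  {holds(a), holds(b), holds(e), holds(f), marked(e), near(a), ready(a,b), ready(a,e), ready(a,f), ready(e,f), ready(f,b), ready(f,e)}
2. move(f,f)  →  {holds(a), holds(b), holds(e), holds(f), marked(e), near(a), near(f), ready(a,b), ready(a,e), ready(a,f), ready(e,f), ready(f,b), ready(f,e), ready(f,f)}
optimal plan length = 2; 2 ≤ 3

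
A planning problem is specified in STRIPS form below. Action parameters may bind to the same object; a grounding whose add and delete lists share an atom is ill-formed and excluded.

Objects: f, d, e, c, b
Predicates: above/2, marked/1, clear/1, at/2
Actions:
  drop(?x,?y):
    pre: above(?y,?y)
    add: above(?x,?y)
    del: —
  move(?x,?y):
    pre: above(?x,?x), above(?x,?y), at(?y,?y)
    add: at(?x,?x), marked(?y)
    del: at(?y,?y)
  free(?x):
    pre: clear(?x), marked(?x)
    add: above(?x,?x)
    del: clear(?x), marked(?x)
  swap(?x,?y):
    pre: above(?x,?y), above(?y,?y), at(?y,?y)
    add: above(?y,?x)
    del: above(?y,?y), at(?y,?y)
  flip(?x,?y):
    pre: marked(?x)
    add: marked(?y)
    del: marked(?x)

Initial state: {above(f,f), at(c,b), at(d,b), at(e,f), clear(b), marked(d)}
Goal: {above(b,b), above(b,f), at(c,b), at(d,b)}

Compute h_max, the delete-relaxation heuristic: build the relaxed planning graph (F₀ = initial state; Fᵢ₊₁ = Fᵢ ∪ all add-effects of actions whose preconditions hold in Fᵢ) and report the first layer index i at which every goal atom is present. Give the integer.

F0 = init (6 atoms)
F1 = F0 ∪ {above(b,f), above(c,f), above(d,f), above(e,f), marked(b), marked(c), marked(e), marked(f)}  (14 atoms)
F2 = F1 ∪ {above(b,b)}  (15 atoms)
goal ⊆ F2  ⇒  h_max = 2

2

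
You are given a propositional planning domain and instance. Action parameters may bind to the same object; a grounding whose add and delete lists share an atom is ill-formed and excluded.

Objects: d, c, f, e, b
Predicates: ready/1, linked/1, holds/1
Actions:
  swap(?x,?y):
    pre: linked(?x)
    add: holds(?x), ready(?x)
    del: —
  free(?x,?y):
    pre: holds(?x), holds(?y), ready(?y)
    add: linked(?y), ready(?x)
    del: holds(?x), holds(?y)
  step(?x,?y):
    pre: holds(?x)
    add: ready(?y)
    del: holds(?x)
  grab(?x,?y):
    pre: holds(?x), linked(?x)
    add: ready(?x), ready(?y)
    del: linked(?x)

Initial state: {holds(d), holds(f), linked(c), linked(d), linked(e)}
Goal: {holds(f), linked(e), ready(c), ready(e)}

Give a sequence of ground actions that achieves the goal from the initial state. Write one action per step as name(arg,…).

swap(c,d); swap(e,d)

1. swap(c,d)  →  {holds(c), holds(d), holds(f), linked(c), linked(d), linked(e), ready(c)}
2. swap(e,d)  →  {holds(c), holds(d), holds(e), holds(f), linked(c), linked(d), linked(e), ready(c), ready(e)}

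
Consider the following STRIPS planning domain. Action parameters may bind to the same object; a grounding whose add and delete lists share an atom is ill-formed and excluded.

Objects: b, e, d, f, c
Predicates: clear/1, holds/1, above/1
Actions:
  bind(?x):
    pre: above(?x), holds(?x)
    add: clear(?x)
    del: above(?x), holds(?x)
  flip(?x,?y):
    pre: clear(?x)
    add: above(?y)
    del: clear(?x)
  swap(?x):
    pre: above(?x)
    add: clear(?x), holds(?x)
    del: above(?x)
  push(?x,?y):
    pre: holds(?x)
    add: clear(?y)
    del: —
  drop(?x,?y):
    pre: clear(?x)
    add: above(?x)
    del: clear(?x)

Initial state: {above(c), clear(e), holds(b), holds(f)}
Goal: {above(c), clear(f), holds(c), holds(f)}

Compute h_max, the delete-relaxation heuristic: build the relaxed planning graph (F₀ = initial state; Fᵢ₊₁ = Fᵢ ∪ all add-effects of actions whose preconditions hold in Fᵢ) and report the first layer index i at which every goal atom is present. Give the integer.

1

F0 = init (4 atoms)
F1 = F0 ∪ {above(b), above(d), above(e), above(f), clear(b), clear(c), clear(d), clear(f), holds(c)}  (13 atoms)
goal ⊆ F1  ⇒  h_max = 1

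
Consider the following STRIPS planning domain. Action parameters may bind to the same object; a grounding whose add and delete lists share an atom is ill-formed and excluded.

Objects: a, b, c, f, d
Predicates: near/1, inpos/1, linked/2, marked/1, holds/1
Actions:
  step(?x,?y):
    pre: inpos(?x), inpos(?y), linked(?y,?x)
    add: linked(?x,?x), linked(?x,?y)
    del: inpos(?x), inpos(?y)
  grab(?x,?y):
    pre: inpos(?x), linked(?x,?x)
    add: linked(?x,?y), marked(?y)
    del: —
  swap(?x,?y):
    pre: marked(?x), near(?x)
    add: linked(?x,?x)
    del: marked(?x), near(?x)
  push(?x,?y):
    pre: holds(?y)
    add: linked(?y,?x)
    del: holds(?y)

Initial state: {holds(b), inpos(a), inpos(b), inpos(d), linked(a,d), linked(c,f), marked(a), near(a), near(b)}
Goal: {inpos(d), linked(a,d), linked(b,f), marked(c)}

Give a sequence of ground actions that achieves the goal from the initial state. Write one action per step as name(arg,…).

swap(a,a); grab(a,c); push(f,b)

1. swap(a,a)  →  {holds(b), inpos(a), inpos(b), inpos(d), linked(a,a), linked(a,d), linked(c,f), near(b)}
2. grab(a,c)  →  {holds(b), inpos(a), inpos(b), inpos(d), linked(a,a), linked(a,c), linked(a,d), linked(c,f), marked(c), near(b)}
3. push(f,b)  →  {inpos(a), inpos(b), inpos(d), linked(a,a), linked(a,c), linked(a,d), linked(b,f), linked(c,f), marked(c), near(b)}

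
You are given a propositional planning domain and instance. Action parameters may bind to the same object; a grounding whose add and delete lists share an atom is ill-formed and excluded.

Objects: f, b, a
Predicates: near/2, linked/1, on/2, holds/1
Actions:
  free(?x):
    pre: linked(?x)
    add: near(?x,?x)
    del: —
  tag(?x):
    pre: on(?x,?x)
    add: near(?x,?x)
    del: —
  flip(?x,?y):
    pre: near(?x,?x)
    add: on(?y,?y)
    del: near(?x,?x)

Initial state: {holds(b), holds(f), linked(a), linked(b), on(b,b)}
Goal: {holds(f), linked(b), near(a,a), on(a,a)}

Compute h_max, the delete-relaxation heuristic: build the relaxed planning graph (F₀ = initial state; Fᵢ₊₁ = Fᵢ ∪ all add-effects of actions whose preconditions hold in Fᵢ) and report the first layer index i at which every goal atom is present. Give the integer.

F0 = init (5 atoms)
F1 = F0 ∪ {near(a,a), near(b,b)}  (7 atoms)
F2 = F1 ∪ {on(a,a), on(f,f)}  (9 atoms)
goal ⊆ F2  ⇒  h_max = 2

2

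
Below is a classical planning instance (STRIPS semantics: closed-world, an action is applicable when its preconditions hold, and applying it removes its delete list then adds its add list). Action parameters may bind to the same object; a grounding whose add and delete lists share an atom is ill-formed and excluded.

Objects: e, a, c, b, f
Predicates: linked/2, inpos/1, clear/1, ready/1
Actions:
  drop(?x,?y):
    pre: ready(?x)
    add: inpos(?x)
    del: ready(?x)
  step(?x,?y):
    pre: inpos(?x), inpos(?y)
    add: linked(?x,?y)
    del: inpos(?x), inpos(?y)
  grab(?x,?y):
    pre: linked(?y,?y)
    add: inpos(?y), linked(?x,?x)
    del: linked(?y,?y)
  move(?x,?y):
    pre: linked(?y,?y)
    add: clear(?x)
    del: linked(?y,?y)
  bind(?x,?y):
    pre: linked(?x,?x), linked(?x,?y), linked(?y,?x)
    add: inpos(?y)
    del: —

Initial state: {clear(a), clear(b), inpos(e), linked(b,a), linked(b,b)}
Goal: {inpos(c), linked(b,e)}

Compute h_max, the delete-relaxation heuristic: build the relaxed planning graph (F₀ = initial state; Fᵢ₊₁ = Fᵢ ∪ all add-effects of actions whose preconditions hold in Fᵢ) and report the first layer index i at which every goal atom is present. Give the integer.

F0 = init (5 atoms)
F1 = F0 ∪ {clear(c), clear(e), clear(f), inpos(b), linked(a,a), linked(c,c), linked(e,e), linked(f,f)}  (13 atoms)
F2 = F1 ∪ {inpos(a), inpos(c), inpos(f), linked(b,e), linked(e,b)}  (18 atoms)
goal ⊆ F2  ⇒  h_max = 2

2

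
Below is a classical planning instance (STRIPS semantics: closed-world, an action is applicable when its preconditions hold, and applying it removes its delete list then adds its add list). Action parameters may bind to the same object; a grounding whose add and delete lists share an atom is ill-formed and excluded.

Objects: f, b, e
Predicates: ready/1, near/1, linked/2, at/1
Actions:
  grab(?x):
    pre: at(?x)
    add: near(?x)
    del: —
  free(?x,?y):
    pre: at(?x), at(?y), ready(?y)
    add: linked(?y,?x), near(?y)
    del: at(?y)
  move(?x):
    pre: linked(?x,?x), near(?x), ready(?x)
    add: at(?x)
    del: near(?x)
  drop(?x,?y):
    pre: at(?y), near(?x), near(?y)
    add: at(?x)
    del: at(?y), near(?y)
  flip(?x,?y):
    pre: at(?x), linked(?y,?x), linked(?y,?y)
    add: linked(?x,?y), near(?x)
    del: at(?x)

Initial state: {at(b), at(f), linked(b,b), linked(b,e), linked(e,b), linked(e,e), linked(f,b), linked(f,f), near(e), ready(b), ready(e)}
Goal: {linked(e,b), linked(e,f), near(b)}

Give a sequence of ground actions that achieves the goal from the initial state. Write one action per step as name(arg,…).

grab(b); move(e); free(f,e)

1. grab(b)  →  {at(b), at(f), linked(b,b), linked(b,e), linked(e,b), linked(e,e), linked(f,b), linked(f,f), near(b), near(e), ready(b), ready(e)}
2. move(e)  →  {at(b), at(e), at(f), linked(b,b), linked(b,e), linked(e,b), linked(e,e), linked(f,b), linked(f,f), near(b), ready(b), ready(e)}
3. free(f,e)  →  {at(b), at(f), linked(b,b), linked(b,e), linked(e,b), linked(e,e), linked(e,f), linked(f,b), linked(f,f), near(b), near(e), ready(b), ready(e)}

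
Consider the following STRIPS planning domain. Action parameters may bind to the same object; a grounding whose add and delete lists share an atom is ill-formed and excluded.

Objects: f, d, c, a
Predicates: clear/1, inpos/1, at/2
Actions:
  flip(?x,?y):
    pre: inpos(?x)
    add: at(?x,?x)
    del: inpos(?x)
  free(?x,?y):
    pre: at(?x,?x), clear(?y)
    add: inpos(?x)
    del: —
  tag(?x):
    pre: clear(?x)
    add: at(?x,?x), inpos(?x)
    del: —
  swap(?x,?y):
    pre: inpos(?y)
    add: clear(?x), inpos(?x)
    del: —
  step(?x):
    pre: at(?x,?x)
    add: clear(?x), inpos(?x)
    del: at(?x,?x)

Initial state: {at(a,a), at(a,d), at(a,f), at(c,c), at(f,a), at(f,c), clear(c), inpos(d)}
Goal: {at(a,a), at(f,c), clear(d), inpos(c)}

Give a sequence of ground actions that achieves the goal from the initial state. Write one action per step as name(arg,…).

free(c,c); swap(d,d)

1. free(c,c)  →  {at(a,a), at(a,d), at(a,f), at(c,c), at(f,a), at(f,c), clear(c), inpos(c), inpos(d)}
2. swap(d,d)  →  {at(a,a), at(a,d), at(a,f), at(c,c), at(f,a), at(f,c), clear(c), clear(d), inpos(c), inpos(d)}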